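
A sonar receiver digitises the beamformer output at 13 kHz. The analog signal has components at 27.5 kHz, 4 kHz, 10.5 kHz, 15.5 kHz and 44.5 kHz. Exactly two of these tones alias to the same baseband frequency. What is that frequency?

fs/2 = 6.5 kHz.
27.5 kHz mod fs = 1.5 kHz.
1.5 kHz ≤ fs/2 = 6.5 kHz, appears at 1.5 kHz.
4 kHz ≤ fs/2 = 6.5 kHz, passes unchanged.
10.5 kHz > fs/2 = 6.5 kHz, folds to fs − 10.5 kHz = 2.5 kHz.
15.5 kHz mod fs = 2.5 kHz.
2.5 kHz ≤ fs/2 = 6.5 kHz, appears at 2.5 kHz.
44.5 kHz mod fs = 5.5 kHz.
5.5 kHz ≤ fs/2 = 6.5 kHz, appears at 5.5 kHz.
10.5 kHz and 15.5 kHz both map to 2.5 kHz.

2.5 kHz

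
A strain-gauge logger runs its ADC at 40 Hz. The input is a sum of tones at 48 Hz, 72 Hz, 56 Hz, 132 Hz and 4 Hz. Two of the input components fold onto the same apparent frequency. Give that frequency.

8 Hz

fs/2 = 20 Hz.
48 Hz mod fs = 8 Hz.
8 Hz ≤ fs/2 = 20 Hz, appears at 8 Hz.
72 Hz mod fs = 32 Hz.
32 Hz > fs/2 = 20 Hz, folds to fs − 32 Hz = 8 Hz.
56 Hz mod fs = 16 Hz.
16 Hz ≤ fs/2 = 20 Hz, appears at 16 Hz.
132 Hz mod fs = 12 Hz.
12 Hz ≤ fs/2 = 20 Hz, appears at 12 Hz.
4 Hz ≤ fs/2 = 20 Hz, passes unchanged.
48 Hz and 72 Hz both map to 8 Hz.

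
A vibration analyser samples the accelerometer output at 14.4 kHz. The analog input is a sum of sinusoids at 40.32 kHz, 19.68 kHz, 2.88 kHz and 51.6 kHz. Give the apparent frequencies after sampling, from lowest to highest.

2.88 kHz, 5.28 kHz, 6 kHz

fs/2 = 7.2 kHz.
40.32 kHz mod fs = 11.52 kHz.
11.52 kHz > fs/2 = 7.2 kHz, folds to fs − 11.52 kHz = 2.88 kHz.
19.68 kHz mod fs = 5.28 kHz.
5.28 kHz ≤ fs/2 = 7.2 kHz, appears at 5.28 kHz.
2.88 kHz ≤ fs/2 = 7.2 kHz, passes unchanged.
51.6 kHz mod fs = 8.4 kHz.
8.4 kHz > fs/2 = 7.2 kHz, folds to fs − 8.4 kHz = 6 kHz.
Distinct values: {2.88 kHz, 5.28 kHz, 6 kHz}.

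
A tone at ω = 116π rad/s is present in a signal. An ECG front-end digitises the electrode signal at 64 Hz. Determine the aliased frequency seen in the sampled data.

6 Hz

ω = 116π rad/s → f = ω/(2π) = 58 Hz.
58 Hz > fs/2 = 32 Hz, folds to fs − 58 Hz = 6 Hz.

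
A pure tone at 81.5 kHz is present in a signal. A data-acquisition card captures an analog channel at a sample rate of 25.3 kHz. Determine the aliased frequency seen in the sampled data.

5.6 kHz

81.5 kHz mod fs = 5.6 kHz.
5.6 kHz ≤ fs/2 = 12.65 kHz, appears at 5.6 kHz.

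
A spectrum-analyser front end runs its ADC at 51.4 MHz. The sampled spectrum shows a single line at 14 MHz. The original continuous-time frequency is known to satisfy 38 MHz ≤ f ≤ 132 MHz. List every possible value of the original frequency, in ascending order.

Frequencies that alias to 14 MHz are k·fs ± 14 MHz for integer k ≥ 0.
k=0: 14 MHz.
k=1: 37.4 MHz, 65.4 MHz.
k=2: 88.8 MHz, 116.8 MHz.
k=3: 140.2 MHz, 168.2 MHz.
Within [38 MHz, 132 MHz]: 65.4 MHz, 88.8 MHz, 116.8 MHz.

65.4 MHz, 88.8 MHz, 116.8 MHz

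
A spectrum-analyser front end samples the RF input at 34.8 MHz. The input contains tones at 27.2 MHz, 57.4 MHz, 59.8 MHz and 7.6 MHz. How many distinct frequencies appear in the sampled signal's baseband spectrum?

fs/2 = 17.4 MHz.
27.2 MHz > fs/2 = 17.4 MHz, folds to fs − 27.2 MHz = 7.6 MHz.
57.4 MHz mod fs = 22.6 MHz.
22.6 MHz > fs/2 = 17.4 MHz, folds to fs − 22.6 MHz = 12.2 MHz.
59.8 MHz mod fs = 25 MHz.
25 MHz > fs/2 = 17.4 MHz, folds to fs − 25 MHz = 9.8 MHz.
7.6 MHz ≤ fs/2 = 17.4 MHz, passes unchanged.
Distinct values: {7.6 MHz, 9.8 MHz, 12.2 MHz} → 3.

3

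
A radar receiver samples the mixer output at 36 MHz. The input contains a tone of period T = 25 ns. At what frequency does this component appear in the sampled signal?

T = 25 ns → f = 1/T = 40 MHz.
40 MHz mod fs = 4 MHz.
4 MHz ≤ fs/2 = 18 MHz, appears at 4 MHz.

4 MHz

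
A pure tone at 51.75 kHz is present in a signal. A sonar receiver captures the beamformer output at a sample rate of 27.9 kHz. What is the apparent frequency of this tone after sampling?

4.05 kHz

51.75 kHz mod fs = 23.85 kHz.
23.85 kHz > fs/2 = 13.95 kHz, folds to fs − 23.85 kHz = 4.05 kHz.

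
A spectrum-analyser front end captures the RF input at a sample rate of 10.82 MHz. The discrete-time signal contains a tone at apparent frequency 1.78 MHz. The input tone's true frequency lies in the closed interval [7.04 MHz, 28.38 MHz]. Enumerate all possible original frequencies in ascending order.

Frequencies that alias to 1.78 MHz are k·fs ± 1.78 MHz for integer k ≥ 0.
k=0: 1.78 MHz.
k=1: 9.04 MHz, 12.6 MHz.
k=2: 19.86 MHz, 23.42 MHz.
k=3: 30.68 MHz, 34.24 MHz.
Within [7.04 MHz, 28.38 MHz]: 9.04 MHz, 12.6 MHz, 19.86 MHz, 23.42 MHz.

9.04 MHz, 12.6 MHz, 19.86 MHz, 23.42 MHz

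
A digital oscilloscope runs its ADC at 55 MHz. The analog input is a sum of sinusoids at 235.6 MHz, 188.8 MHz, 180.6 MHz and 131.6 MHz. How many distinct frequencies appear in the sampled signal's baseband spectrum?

3

fs/2 = 27.5 MHz.
235.6 MHz mod fs = 15.6 MHz.
15.6 MHz ≤ fs/2 = 27.5 MHz, appears at 15.6 MHz.
188.8 MHz mod fs = 23.8 MHz.
23.8 MHz ≤ fs/2 = 27.5 MHz, appears at 23.8 MHz.
180.6 MHz mod fs = 15.6 MHz.
15.6 MHz ≤ fs/2 = 27.5 MHz, appears at 15.6 MHz.
131.6 MHz mod fs = 21.6 MHz.
21.6 MHz ≤ fs/2 = 27.5 MHz, appears at 21.6 MHz.
Distinct values: {15.6 MHz, 21.6 MHz, 23.8 MHz} → 3.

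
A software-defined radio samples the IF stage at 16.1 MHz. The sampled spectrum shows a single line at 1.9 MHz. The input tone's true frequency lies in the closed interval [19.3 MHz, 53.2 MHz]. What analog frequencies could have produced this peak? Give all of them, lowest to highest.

30.3 MHz, 34.1 MHz, 46.4 MHz, 50.2 MHz

Frequencies that alias to 1.9 MHz are k·fs ± 1.9 MHz for integer k ≥ 0.
k=0: 1.9 MHz.
k=1: 14.2 MHz, 18 MHz.
k=2: 30.3 MHz, 34.1 MHz.
k=3: 46.4 MHz, 50.2 MHz.
k=4: 62.5 MHz, 66.3 MHz.
Within [19.3 MHz, 53.2 MHz]: 30.3 MHz, 34.1 MHz, 46.4 MHz, 50.2 MHz.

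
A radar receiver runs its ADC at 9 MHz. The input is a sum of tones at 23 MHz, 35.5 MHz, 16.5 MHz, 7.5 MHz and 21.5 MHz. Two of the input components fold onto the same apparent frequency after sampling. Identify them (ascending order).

7.5 MHz, 16.5 MHz

fs/2 = 4.5 MHz.
23 MHz mod fs = 5 MHz.
5 MHz > fs/2 = 4.5 MHz, folds to fs − 5 MHz = 4 MHz.
35.5 MHz mod fs = 8.5 MHz.
8.5 MHz > fs/2 = 4.5 MHz, folds to fs − 8.5 MHz = 0.5 MHz.
16.5 MHz mod fs = 7.5 MHz.
7.5 MHz > fs/2 = 4.5 MHz, folds to fs − 7.5 MHz = 1.5 MHz.
7.5 MHz > fs/2 = 4.5 MHz, folds to fs − 7.5 MHz = 1.5 MHz.
21.5 MHz mod fs = 3.5 MHz.
3.5 MHz ≤ fs/2 = 4.5 MHz, appears at 3.5 MHz.
7.5 MHz and 16.5 MHz both map to 1.5 MHz.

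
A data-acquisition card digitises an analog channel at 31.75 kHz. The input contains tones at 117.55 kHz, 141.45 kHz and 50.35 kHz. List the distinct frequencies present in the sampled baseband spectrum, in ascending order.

fs/2 = 15.875 kHz.
117.55 kHz mod fs = 22.3 kHz.
22.3 kHz > fs/2 = 15.875 kHz, folds to fs − 22.3 kHz = 9.45 kHz.
141.45 kHz mod fs = 14.45 kHz.
14.45 kHz ≤ fs/2 = 15.875 kHz, appears at 14.45 kHz.
50.35 kHz mod fs = 18.6 kHz.
18.6 kHz > fs/2 = 15.875 kHz, folds to fs − 18.6 kHz = 13.15 kHz.
Distinct values: {9.45 kHz, 13.15 kHz, 14.45 kHz}.

9.45 kHz, 13.15 kHz, 14.45 kHz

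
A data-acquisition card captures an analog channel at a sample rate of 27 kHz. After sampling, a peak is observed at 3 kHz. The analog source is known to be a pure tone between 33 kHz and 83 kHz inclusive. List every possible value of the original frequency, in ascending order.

Frequencies that alias to 3 kHz are k·fs ± 3 kHz for integer k ≥ 0.
k=0: 3 kHz.
k=1: 24 kHz, 30 kHz.
k=2: 51 kHz, 57 kHz.
k=3: 78 kHz, 84 kHz.
k=4: 105 kHz, 111 kHz.
Within [33 kHz, 83 kHz]: 51 kHz, 57 kHz, 78 kHz.

51 kHz, 57 kHz, 78 kHz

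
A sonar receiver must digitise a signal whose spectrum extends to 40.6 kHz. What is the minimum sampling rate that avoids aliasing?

Nyquist rate = 2 × 40.6 kHz = 81.2 kHz.

81.2 kHz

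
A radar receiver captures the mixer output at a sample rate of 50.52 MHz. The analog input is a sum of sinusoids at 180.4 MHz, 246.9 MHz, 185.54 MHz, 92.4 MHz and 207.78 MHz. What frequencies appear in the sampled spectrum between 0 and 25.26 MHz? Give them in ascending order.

fs/2 = 25.26 MHz.
180.4 MHz mod fs = 28.84 MHz.
28.84 MHz > fs/2 = 25.26 MHz, folds to fs − 28.84 MHz = 21.68 MHz.
246.9 MHz mod fs = 44.82 MHz.
44.82 MHz > fs/2 = 25.26 MHz, folds to fs − 44.82 MHz = 5.7 MHz.
185.54 MHz mod fs = 33.98 MHz.
33.98 MHz > fs/2 = 25.26 MHz, folds to fs − 33.98 MHz = 16.54 MHz.
92.4 MHz mod fs = 41.88 MHz.
41.88 MHz > fs/2 = 25.26 MHz, folds to fs − 41.88 MHz = 8.64 MHz.
207.78 MHz mod fs = 5.7 MHz.
5.7 MHz ≤ fs/2 = 25.26 MHz, appears at 5.7 MHz.
Distinct values: {5.7 MHz, 8.64 MHz, 16.54 MHz, 21.68 MHz}.

5.7 MHz, 8.64 MHz, 16.54 MHz, 21.68 MHz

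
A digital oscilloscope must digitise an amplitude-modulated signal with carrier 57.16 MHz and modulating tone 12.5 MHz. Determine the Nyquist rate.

AM sidebands sit at fc ± fm = 44.66 MHz and 69.66 MHz.
Highest-frequency component: 69.66 MHz.
Nyquist rate = 2 × 69.66 MHz = 139.32 MHz.

139.32 MHz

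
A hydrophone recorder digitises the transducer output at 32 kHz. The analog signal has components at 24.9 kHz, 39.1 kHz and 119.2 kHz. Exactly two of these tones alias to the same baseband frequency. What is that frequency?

7.1 kHz

fs/2 = 16 kHz.
24.9 kHz > fs/2 = 16 kHz, folds to fs − 24.9 kHz = 7.1 kHz.
39.1 kHz mod fs = 7.1 kHz.
7.1 kHz ≤ fs/2 = 16 kHz, appears at 7.1 kHz.
119.2 kHz mod fs = 23.2 kHz.
23.2 kHz > fs/2 = 16 kHz, folds to fs − 23.2 kHz = 8.8 kHz.
24.9 kHz and 39.1 kHz both map to 7.1 kHz.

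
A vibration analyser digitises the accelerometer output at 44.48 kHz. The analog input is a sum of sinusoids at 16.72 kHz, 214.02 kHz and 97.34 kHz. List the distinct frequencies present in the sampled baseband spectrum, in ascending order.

fs/2 = 22.24 kHz.
16.72 kHz ≤ fs/2 = 22.24 kHz, passes unchanged.
214.02 kHz mod fs = 36.1 kHz.
36.1 kHz > fs/2 = 22.24 kHz, folds to fs − 36.1 kHz = 8.38 kHz.
97.34 kHz mod fs = 8.38 kHz.
8.38 kHz ≤ fs/2 = 22.24 kHz, appears at 8.38 kHz.
Distinct values: {8.38 kHz, 16.72 kHz}.

8.38 kHz, 16.72 kHz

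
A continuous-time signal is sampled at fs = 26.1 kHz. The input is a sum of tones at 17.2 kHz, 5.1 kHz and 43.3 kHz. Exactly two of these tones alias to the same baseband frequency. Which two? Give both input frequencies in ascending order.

17.2 kHz, 43.3 kHz

fs/2 = 13.05 kHz.
17.2 kHz > fs/2 = 13.05 kHz, folds to fs − 17.2 kHz = 8.9 kHz.
5.1 kHz ≤ fs/2 = 13.05 kHz, passes unchanged.
43.3 kHz mod fs = 17.2 kHz.
17.2 kHz > fs/2 = 13.05 kHz, folds to fs − 17.2 kHz = 8.9 kHz.
17.2 kHz and 43.3 kHz both map to 8.9 kHz.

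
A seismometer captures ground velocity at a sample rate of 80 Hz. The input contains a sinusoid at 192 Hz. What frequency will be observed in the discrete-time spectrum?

192 Hz mod fs = 32 Hz.
32 Hz ≤ fs/2 = 40 Hz, appears at 32 Hz.

32 Hz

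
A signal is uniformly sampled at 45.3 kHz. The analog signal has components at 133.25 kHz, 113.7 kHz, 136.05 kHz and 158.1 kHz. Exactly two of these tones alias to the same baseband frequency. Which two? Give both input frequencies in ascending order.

113.7 kHz, 158.1 kHz

fs/2 = 22.65 kHz.
133.25 kHz mod fs = 42.65 kHz.
42.65 kHz > fs/2 = 22.65 kHz, folds to fs − 42.65 kHz = 2.65 kHz.
113.7 kHz mod fs = 23.1 kHz.
23.1 kHz > fs/2 = 22.65 kHz, folds to fs − 23.1 kHz = 22.2 kHz.
136.05 kHz mod fs = 0.15 kHz.
0.15 kHz ≤ fs/2 = 22.65 kHz, appears at 0.15 kHz.
158.1 kHz mod fs = 22.2 kHz.
22.2 kHz ≤ fs/2 = 22.65 kHz, appears at 22.2 kHz.
113.7 kHz and 158.1 kHz both map to 22.2 kHz.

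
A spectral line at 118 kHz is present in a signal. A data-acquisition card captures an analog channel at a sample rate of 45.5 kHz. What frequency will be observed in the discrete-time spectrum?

118 kHz mod fs = 27 kHz.
27 kHz > fs/2 = 22.75 kHz, folds to fs − 27 kHz = 18.5 kHz.

18.5 kHz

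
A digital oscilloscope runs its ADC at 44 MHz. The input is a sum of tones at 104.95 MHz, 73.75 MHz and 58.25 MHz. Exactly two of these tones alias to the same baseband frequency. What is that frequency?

14.25 MHz

fs/2 = 22 MHz.
104.95 MHz mod fs = 16.95 MHz.
16.95 MHz ≤ fs/2 = 22 MHz, appears at 16.95 MHz.
73.75 MHz mod fs = 29.75 MHz.
29.75 MHz > fs/2 = 22 MHz, folds to fs − 29.75 MHz = 14.25 MHz.
58.25 MHz mod fs = 14.25 MHz.
14.25 MHz ≤ fs/2 = 22 MHz, appears at 14.25 MHz.
58.25 MHz and 73.75 MHz both map to 14.25 MHz.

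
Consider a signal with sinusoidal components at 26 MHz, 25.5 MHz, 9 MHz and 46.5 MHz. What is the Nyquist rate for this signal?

Highest-frequency component: 46.5 MHz.
Nyquist rate = 2 × 46.5 MHz = 93 MHz.

93 MHz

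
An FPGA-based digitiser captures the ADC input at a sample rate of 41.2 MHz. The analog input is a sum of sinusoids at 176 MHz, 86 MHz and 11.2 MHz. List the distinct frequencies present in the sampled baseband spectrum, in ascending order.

3.6 MHz, 11.2 MHz

fs/2 = 20.6 MHz.
176 MHz mod fs = 11.2 MHz.
11.2 MHz ≤ fs/2 = 20.6 MHz, appears at 11.2 MHz.
86 MHz mod fs = 3.6 MHz.
3.6 MHz ≤ fs/2 = 20.6 MHz, appears at 3.6 MHz.
11.2 MHz ≤ fs/2 = 20.6 MHz, passes unchanged.
Distinct values: {3.6 MHz, 11.2 MHz}.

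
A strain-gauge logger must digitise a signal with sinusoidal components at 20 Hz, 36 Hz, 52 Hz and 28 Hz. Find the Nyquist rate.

Highest-frequency component: 52 Hz.
Nyquist rate = 2 × 52 Hz = 104 Hz.

104 Hz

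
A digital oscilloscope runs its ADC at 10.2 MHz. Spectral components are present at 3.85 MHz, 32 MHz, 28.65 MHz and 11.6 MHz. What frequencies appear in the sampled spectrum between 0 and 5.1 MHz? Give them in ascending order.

1.4 MHz, 1.95 MHz, 3.85 MHz

fs/2 = 5.1 MHz.
3.85 MHz ≤ fs/2 = 5.1 MHz, passes unchanged.
32 MHz mod fs = 1.4 MHz.
1.4 MHz ≤ fs/2 = 5.1 MHz, appears at 1.4 MHz.
28.65 MHz mod fs = 8.25 MHz.
8.25 MHz > fs/2 = 5.1 MHz, folds to fs − 8.25 MHz = 1.95 MHz.
11.6 MHz mod fs = 1.4 MHz.
1.4 MHz ≤ fs/2 = 5.1 MHz, appears at 1.4 MHz.
Distinct values: {1.4 MHz, 1.95 MHz, 3.85 MHz}.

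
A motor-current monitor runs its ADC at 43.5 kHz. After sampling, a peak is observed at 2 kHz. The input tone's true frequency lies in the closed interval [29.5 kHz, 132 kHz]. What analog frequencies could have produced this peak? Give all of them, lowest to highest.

41.5 kHz, 45.5 kHz, 85 kHz, 89 kHz, 128.5 kHz

Frequencies that alias to 2 kHz are k·fs ± 2 kHz for integer k ≥ 0.
k=0: 2 kHz.
k=1: 41.5 kHz, 45.5 kHz.
k=2: 85 kHz, 89 kHz.
k=3: 128.5 kHz, 132.5 kHz.
k=4: 172 kHz, 176 kHz.
Within [29.5 kHz, 132 kHz]: 41.5 kHz, 45.5 kHz, 85 kHz, 89 kHz, 128.5 kHz.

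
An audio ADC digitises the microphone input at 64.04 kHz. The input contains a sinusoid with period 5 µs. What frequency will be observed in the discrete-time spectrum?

T = 5 µs → f = 1/T = 200 kHz.
200 kHz mod fs = 7.88 kHz.
7.88 kHz ≤ fs/2 = 32.02 kHz, appears at 7.88 kHz.

7.88 kHz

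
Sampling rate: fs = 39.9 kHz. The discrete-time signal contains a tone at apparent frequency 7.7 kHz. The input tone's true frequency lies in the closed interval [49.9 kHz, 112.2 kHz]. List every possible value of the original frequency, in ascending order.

72.1 kHz, 87.5 kHz, 112 kHz

Frequencies that alias to 7.7 kHz are k·fs ± 7.7 kHz for integer k ≥ 0.
k=0: 7.7 kHz.
k=1: 32.2 kHz, 47.6 kHz.
k=2: 72.1 kHz, 87.5 kHz.
k=3: 112 kHz, 127.4 kHz.
k=4: 151.9 kHz, 167.3 kHz.
Within [49.9 kHz, 112.2 kHz]: 72.1 kHz, 87.5 kHz, 112 kHz.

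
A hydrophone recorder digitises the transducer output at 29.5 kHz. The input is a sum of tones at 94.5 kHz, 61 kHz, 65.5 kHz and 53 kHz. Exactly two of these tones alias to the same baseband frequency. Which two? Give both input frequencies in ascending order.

53 kHz, 94.5 kHz

fs/2 = 14.75 kHz.
94.5 kHz mod fs = 6 kHz.
6 kHz ≤ fs/2 = 14.75 kHz, appears at 6 kHz.
61 kHz mod fs = 2 kHz.
2 kHz ≤ fs/2 = 14.75 kHz, appears at 2 kHz.
65.5 kHz mod fs = 6.5 kHz.
6.5 kHz ≤ fs/2 = 14.75 kHz, appears at 6.5 kHz.
53 kHz mod fs = 23.5 kHz.
23.5 kHz > fs/2 = 14.75 kHz, folds to fs − 23.5 kHz = 6 kHz.
53 kHz and 94.5 kHz both map to 6 kHz.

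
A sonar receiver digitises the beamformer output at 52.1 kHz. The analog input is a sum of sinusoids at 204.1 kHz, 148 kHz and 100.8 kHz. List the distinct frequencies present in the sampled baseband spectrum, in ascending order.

3.4 kHz, 4.3 kHz, 8.3 kHz

fs/2 = 26.05 kHz.
204.1 kHz mod fs = 47.8 kHz.
47.8 kHz > fs/2 = 26.05 kHz, folds to fs − 47.8 kHz = 4.3 kHz.
148 kHz mod fs = 43.8 kHz.
43.8 kHz > fs/2 = 26.05 kHz, folds to fs − 43.8 kHz = 8.3 kHz.
100.8 kHz mod fs = 48.7 kHz.
48.7 kHz > fs/2 = 26.05 kHz, folds to fs − 48.7 kHz = 3.4 kHz.
Distinct values: {3.4 kHz, 4.3 kHz, 8.3 kHz}.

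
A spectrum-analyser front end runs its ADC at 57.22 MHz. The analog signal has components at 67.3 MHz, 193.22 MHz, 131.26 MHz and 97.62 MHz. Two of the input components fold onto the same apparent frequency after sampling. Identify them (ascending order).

97.62 MHz, 131.26 MHz

fs/2 = 28.61 MHz.
67.3 MHz mod fs = 10.08 MHz.
10.08 MHz ≤ fs/2 = 28.61 MHz, appears at 10.08 MHz.
193.22 MHz mod fs = 21.56 MHz.
21.56 MHz ≤ fs/2 = 28.61 MHz, appears at 21.56 MHz.
131.26 MHz mod fs = 16.82 MHz.
16.82 MHz ≤ fs/2 = 28.61 MHz, appears at 16.82 MHz.
97.62 MHz mod fs = 40.4 MHz.
40.4 MHz > fs/2 = 28.61 MHz, folds to fs − 40.4 MHz = 16.82 MHz.
97.62 MHz and 131.26 MHz both map to 16.82 MHz.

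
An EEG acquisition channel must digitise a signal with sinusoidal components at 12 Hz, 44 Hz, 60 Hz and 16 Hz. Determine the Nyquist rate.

120 Hz

Highest-frequency component: 60 Hz.
Nyquist rate = 2 × 60 Hz = 120 Hz.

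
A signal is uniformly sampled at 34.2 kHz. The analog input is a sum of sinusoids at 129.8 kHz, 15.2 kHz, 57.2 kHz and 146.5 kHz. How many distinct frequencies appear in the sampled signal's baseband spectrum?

fs/2 = 17.1 kHz.
129.8 kHz mod fs = 27.2 kHz.
27.2 kHz > fs/2 = 17.1 kHz, folds to fs − 27.2 kHz = 7 kHz.
15.2 kHz ≤ fs/2 = 17.1 kHz, passes unchanged.
57.2 kHz mod fs = 23 kHz.
23 kHz > fs/2 = 17.1 kHz, folds to fs − 23 kHz = 11.2 kHz.
146.5 kHz mod fs = 9.7 kHz.
9.7 kHz ≤ fs/2 = 17.1 kHz, appears at 9.7 kHz.
Distinct values: {7 kHz, 9.7 kHz, 11.2 kHz, 15.2 kHz} → 4.

4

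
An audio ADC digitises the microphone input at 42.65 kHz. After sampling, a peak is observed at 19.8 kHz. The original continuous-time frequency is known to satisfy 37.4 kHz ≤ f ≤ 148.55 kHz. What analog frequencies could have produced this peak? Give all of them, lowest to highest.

62.45 kHz, 65.5 kHz, 105.1 kHz, 108.15 kHz, 147.75 kHz

Frequencies that alias to 19.8 kHz are k·fs ± 19.8 kHz for integer k ≥ 0.
k=0: 19.8 kHz.
k=1: 22.85 kHz, 62.45 kHz.
k=2: 65.5 kHz, 105.1 kHz.
k=3: 108.15 kHz, 147.75 kHz.
k=4: 150.8 kHz, 190.4 kHz.
Within [37.4 kHz, 148.55 kHz]: 62.45 kHz, 65.5 kHz, 105.1 kHz, 108.15 kHz, 147.75 kHz.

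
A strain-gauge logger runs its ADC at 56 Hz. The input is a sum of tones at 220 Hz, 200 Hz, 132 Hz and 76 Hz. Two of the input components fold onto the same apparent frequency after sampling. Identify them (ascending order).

76 Hz, 132 Hz

fs/2 = 28 Hz.
220 Hz mod fs = 52 Hz.
52 Hz > fs/2 = 28 Hz, folds to fs − 52 Hz = 4 Hz.
200 Hz mod fs = 32 Hz.
32 Hz > fs/2 = 28 Hz, folds to fs − 32 Hz = 24 Hz.
132 Hz mod fs = 20 Hz.
20 Hz ≤ fs/2 = 28 Hz, appears at 20 Hz.
76 Hz mod fs = 20 Hz.
20 Hz ≤ fs/2 = 28 Hz, appears at 20 Hz.
76 Hz and 132 Hz both map to 20 Hz.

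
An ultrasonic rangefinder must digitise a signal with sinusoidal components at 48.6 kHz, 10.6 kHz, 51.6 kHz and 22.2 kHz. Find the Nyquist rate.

103.2 kHz

Highest-frequency component: 51.6 kHz.
Nyquist rate = 2 × 51.6 kHz = 103.2 kHz.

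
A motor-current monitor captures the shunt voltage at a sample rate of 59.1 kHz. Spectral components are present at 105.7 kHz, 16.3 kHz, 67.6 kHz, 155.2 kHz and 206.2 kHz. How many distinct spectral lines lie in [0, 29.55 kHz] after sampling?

5

fs/2 = 29.55 kHz.
105.7 kHz mod fs = 46.6 kHz.
46.6 kHz > fs/2 = 29.55 kHz, folds to fs − 46.6 kHz = 12.5 kHz.
16.3 kHz ≤ fs/2 = 29.55 kHz, passes unchanged.
67.6 kHz mod fs = 8.5 kHz.
8.5 kHz ≤ fs/2 = 29.55 kHz, appears at 8.5 kHz.
155.2 kHz mod fs = 37 kHz.
37 kHz > fs/2 = 29.55 kHz, folds to fs − 37 kHz = 22.1 kHz.
206.2 kHz mod fs = 28.9 kHz.
28.9 kHz ≤ fs/2 = 29.55 kHz, appears at 28.9 kHz.
Distinct values: {8.5 kHz, 12.5 kHz, 16.3 kHz, 22.1 kHz, 28.9 kHz} → 5.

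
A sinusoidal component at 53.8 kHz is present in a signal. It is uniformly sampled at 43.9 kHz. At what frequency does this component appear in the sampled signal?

9.9 kHz

53.8 kHz mod fs = 9.9 kHz.
9.9 kHz ≤ fs/2 = 21.95 kHz, appears at 9.9 kHz.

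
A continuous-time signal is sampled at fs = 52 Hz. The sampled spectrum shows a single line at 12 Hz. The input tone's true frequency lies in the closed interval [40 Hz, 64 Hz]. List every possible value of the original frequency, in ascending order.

40 Hz, 64 Hz

Frequencies that alias to 12 Hz are k·fs ± 12 Hz for integer k ≥ 0.
k=0: 12 Hz.
k=1: 40 Hz, 64 Hz.
k=2: 92 Hz, 116 Hz.
Within [40 Hz, 64 Hz]: 40 Hz, 64 Hz.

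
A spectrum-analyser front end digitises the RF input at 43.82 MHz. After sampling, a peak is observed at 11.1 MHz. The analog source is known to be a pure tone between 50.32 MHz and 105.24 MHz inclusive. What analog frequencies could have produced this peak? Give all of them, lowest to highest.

54.92 MHz, 76.54 MHz, 98.74 MHz

Frequencies that alias to 11.1 MHz are k·fs ± 11.1 MHz for integer k ≥ 0.
k=0: 11.1 MHz.
k=1: 32.72 MHz, 54.92 MHz.
k=2: 76.54 MHz, 98.74 MHz.
k=3: 120.36 MHz, 142.56 MHz.
Within [50.32 MHz, 105.24 MHz]: 54.92 MHz, 76.54 MHz, 98.74 MHz.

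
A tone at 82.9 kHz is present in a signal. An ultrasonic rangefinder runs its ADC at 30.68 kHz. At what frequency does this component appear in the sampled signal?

9.14 kHz

82.9 kHz mod fs = 21.54 kHz.
21.54 kHz > fs/2 = 15.34 kHz, folds to fs − 21.54 kHz = 9.14 kHz.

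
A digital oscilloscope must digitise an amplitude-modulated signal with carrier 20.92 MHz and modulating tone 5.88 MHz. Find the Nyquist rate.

53.6 MHz

AM sidebands sit at fc ± fm = 15.04 MHz and 26.8 MHz.
Highest-frequency component: 26.8 MHz.
Nyquist rate = 2 × 26.8 MHz = 53.6 MHz.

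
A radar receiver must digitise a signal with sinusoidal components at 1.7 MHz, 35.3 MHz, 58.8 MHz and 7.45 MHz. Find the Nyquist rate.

117.6 MHz

Highest-frequency component: 58.8 MHz.
Nyquist rate = 2 × 58.8 MHz = 117.6 MHz.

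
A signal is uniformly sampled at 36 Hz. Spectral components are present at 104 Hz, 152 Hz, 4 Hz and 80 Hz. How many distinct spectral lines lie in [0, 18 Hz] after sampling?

fs/2 = 18 Hz.
104 Hz mod fs = 32 Hz.
32 Hz > fs/2 = 18 Hz, folds to fs − 32 Hz = 4 Hz.
152 Hz mod fs = 8 Hz.
8 Hz ≤ fs/2 = 18 Hz, appears at 8 Hz.
4 Hz ≤ fs/2 = 18 Hz, passes unchanged.
80 Hz mod fs = 8 Hz.
8 Hz ≤ fs/2 = 18 Hz, appears at 8 Hz.
Distinct values: {4 Hz, 8 Hz} → 2.

2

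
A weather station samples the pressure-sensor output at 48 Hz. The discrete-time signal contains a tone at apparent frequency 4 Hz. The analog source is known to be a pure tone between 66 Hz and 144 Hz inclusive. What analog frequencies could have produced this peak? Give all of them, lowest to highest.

Frequencies that alias to 4 Hz are k·fs ± 4 Hz for integer k ≥ 0.
k=0: 4 Hz.
k=1: 44 Hz, 52 Hz.
k=2: 92 Hz, 100 Hz.
k=3: 140 Hz, 148 Hz.
k=4: 188 Hz, 196 Hz.
Within [66 Hz, 144 Hz]: 92 Hz, 100 Hz, 140 Hz.

92 Hz, 100 Hz, 140 Hz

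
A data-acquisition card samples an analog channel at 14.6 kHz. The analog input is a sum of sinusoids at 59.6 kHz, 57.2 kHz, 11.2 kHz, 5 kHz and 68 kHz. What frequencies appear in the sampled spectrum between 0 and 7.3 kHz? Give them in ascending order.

fs/2 = 7.3 kHz.
59.6 kHz mod fs = 1.2 kHz.
1.2 kHz ≤ fs/2 = 7.3 kHz, appears at 1.2 kHz.
57.2 kHz mod fs = 13.4 kHz.
13.4 kHz > fs/2 = 7.3 kHz, folds to fs − 13.4 kHz = 1.2 kHz.
11.2 kHz > fs/2 = 7.3 kHz, folds to fs − 11.2 kHz = 3.4 kHz.
5 kHz ≤ fs/2 = 7.3 kHz, passes unchanged.
68 kHz mod fs = 9.6 kHz.
9.6 kHz > fs/2 = 7.3 kHz, folds to fs − 9.6 kHz = 5 kHz.
Distinct values: {1.2 kHz, 3.4 kHz, 5 kHz}.

1.2 kHz, 3.4 kHz, 5 kHz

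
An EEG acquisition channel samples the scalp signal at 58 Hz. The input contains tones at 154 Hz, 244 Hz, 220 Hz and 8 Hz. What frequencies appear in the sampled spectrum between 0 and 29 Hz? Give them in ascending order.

8 Hz, 12 Hz, 20 Hz

fs/2 = 29 Hz.
154 Hz mod fs = 38 Hz.
38 Hz > fs/2 = 29 Hz, folds to fs − 38 Hz = 20 Hz.
244 Hz mod fs = 12 Hz.
12 Hz ≤ fs/2 = 29 Hz, appears at 12 Hz.
220 Hz mod fs = 46 Hz.
46 Hz > fs/2 = 29 Hz, folds to fs − 46 Hz = 12 Hz.
8 Hz ≤ fs/2 = 29 Hz, passes unchanged.
Distinct values: {8 Hz, 12 Hz, 20 Hz}.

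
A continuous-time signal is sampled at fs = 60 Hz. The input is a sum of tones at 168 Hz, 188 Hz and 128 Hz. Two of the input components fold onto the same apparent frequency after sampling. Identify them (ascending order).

128 Hz, 188 Hz

fs/2 = 30 Hz.
168 Hz mod fs = 48 Hz.
48 Hz > fs/2 = 30 Hz, folds to fs − 48 Hz = 12 Hz.
188 Hz mod fs = 8 Hz.
8 Hz ≤ fs/2 = 30 Hz, appears at 8 Hz.
128 Hz mod fs = 8 Hz.
8 Hz ≤ fs/2 = 30 Hz, appears at 8 Hz.
128 Hz and 188 Hz both map to 8 Hz.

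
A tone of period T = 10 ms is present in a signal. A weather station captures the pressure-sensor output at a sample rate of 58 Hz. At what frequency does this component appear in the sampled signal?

T = 10 ms → f = 1/T = 100 Hz.
100 Hz mod fs = 42 Hz.
42 Hz > fs/2 = 29 Hz, folds to fs − 42 Hz = 16 Hz.

16 Hz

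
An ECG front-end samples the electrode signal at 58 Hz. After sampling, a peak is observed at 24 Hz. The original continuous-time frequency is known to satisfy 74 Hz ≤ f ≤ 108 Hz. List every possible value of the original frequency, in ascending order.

82 Hz, 92 Hz

Frequencies that alias to 24 Hz are k·fs ± 24 Hz for integer k ≥ 0.
k=0: 24 Hz.
k=1: 34 Hz, 82 Hz.
k=2: 92 Hz, 140 Hz.
k=3: 150 Hz, 198 Hz.
Within [74 Hz, 108 Hz]: 82 Hz, 92 Hz.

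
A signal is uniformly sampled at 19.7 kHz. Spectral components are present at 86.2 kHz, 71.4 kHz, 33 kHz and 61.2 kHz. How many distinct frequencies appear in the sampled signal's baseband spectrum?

fs/2 = 9.85 kHz.
86.2 kHz mod fs = 7.4 kHz.
7.4 kHz ≤ fs/2 = 9.85 kHz, appears at 7.4 kHz.
71.4 kHz mod fs = 12.3 kHz.
12.3 kHz > fs/2 = 9.85 kHz, folds to fs − 12.3 kHz = 7.4 kHz.
33 kHz mod fs = 13.3 kHz.
13.3 kHz > fs/2 = 9.85 kHz, folds to fs − 13.3 kHz = 6.4 kHz.
61.2 kHz mod fs = 2.1 kHz.
2.1 kHz ≤ fs/2 = 9.85 kHz, appears at 2.1 kHz.
Distinct values: {2.1 kHz, 6.4 kHz, 7.4 kHz} → 3.

3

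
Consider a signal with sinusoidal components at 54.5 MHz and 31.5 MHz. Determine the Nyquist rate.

Highest-frequency component: 54.5 MHz.
Nyquist rate = 2 × 54.5 MHz = 109 MHz.

109 MHz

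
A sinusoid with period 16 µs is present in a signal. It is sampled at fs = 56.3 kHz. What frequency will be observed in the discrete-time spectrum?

T = 16 µs → f = 1/T = 62.5 kHz.
62.5 kHz mod fs = 6.2 kHz.
6.2 kHz ≤ fs/2 = 28.15 kHz, appears at 6.2 kHz.

6.2 kHz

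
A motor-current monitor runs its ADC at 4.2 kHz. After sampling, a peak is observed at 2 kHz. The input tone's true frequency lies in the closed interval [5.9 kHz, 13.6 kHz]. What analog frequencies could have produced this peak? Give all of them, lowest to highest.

Frequencies that alias to 2 kHz are k·fs ± 2 kHz for integer k ≥ 0.
k=0: 2 kHz.
k=1: 2.2 kHz, 6.2 kHz.
k=2: 6.4 kHz, 10.4 kHz.
k=3: 10.6 kHz, 14.6 kHz.
k=4: 14.8 kHz, 18.8 kHz.
Within [5.9 kHz, 13.6 kHz]: 6.2 kHz, 6.4 kHz, 10.4 kHz, 10.6 kHz.

6.2 kHz, 6.4 kHz, 10.4 kHz, 10.6 kHz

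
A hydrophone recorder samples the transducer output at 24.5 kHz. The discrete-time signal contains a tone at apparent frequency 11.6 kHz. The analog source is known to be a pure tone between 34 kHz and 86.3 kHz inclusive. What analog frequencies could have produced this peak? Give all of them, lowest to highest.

36.1 kHz, 37.4 kHz, 60.6 kHz, 61.9 kHz, 85.1 kHz

Frequencies that alias to 11.6 kHz are k·fs ± 11.6 kHz for integer k ≥ 0.
k=0: 11.6 kHz.
k=1: 12.9 kHz, 36.1 kHz.
k=2: 37.4 kHz, 60.6 kHz.
k=3: 61.9 kHz, 85.1 kHz.
k=4: 86.4 kHz, 109.6 kHz.
Within [34 kHz, 86.3 kHz]: 36.1 kHz, 37.4 kHz, 60.6 kHz, 61.9 kHz, 85.1 kHz.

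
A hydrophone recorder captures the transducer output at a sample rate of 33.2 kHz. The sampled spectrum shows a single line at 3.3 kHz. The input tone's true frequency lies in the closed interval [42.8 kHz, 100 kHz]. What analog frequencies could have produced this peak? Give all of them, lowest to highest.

63.1 kHz, 69.7 kHz, 96.3 kHz

Frequencies that alias to 3.3 kHz are k·fs ± 3.3 kHz for integer k ≥ 0.
k=0: 3.3 kHz.
k=1: 29.9 kHz, 36.5 kHz.
k=2: 63.1 kHz, 69.7 kHz.
k=3: 96.3 kHz, 102.9 kHz.
k=4: 129.5 kHz, 136.1 kHz.
Within [42.8 kHz, 100 kHz]: 63.1 kHz, 69.7 kHz, 96.3 kHz.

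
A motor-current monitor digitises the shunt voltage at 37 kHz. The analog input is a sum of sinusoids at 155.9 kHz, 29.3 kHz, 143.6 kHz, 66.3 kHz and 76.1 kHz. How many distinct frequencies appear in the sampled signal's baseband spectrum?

4

fs/2 = 18.5 kHz.
155.9 kHz mod fs = 7.9 kHz.
7.9 kHz ≤ fs/2 = 18.5 kHz, appears at 7.9 kHz.
29.3 kHz > fs/2 = 18.5 kHz, folds to fs − 29.3 kHz = 7.7 kHz.
143.6 kHz mod fs = 32.6 kHz.
32.6 kHz > fs/2 = 18.5 kHz, folds to fs − 32.6 kHz = 4.4 kHz.
66.3 kHz mod fs = 29.3 kHz.
29.3 kHz > fs/2 = 18.5 kHz, folds to fs − 29.3 kHz = 7.7 kHz.
76.1 kHz mod fs = 2.1 kHz.
2.1 kHz ≤ fs/2 = 18.5 kHz, appears at 2.1 kHz.
Distinct values: {2.1 kHz, 4.4 kHz, 7.7 kHz, 7.9 kHz} → 4.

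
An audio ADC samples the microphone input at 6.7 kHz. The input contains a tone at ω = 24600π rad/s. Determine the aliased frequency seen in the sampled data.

ω = 24600π rad/s → f = ω/(2π) = 12300 Hz = 12.3 kHz.
12.3 kHz mod fs = 5.6 kHz.
5.6 kHz > fs/2 = 3.35 kHz, folds to fs − 5.6 kHz = 1.1 kHz.

1.1 kHz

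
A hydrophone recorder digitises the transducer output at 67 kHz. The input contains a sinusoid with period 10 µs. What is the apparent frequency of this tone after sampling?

33 kHz

T = 10 µs → f = 1/T = 100 kHz.
100 kHz mod fs = 33 kHz.
33 kHz ≤ fs/2 = 33.5 kHz, appears at 33 kHz.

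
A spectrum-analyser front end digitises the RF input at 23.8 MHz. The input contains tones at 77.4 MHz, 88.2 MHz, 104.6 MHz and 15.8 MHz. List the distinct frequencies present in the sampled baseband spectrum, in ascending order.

fs/2 = 11.9 MHz.
77.4 MHz mod fs = 6 MHz.
6 MHz ≤ fs/2 = 11.9 MHz, appears at 6 MHz.
88.2 MHz mod fs = 16.8 MHz.
16.8 MHz > fs/2 = 11.9 MHz, folds to fs − 16.8 MHz = 7 MHz.
104.6 MHz mod fs = 9.4 MHz.
9.4 MHz ≤ fs/2 = 11.9 MHz, appears at 9.4 MHz.
15.8 MHz > fs/2 = 11.9 MHz, folds to fs − 15.8 MHz = 8 MHz.
Distinct values: {6 MHz, 7 MHz, 8 MHz, 9.4 MHz}.

6 MHz, 7 MHz, 8 MHz, 9.4 MHz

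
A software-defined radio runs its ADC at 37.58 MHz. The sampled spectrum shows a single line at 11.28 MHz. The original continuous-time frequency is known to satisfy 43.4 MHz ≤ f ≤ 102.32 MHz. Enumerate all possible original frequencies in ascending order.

48.86 MHz, 63.88 MHz, 86.44 MHz, 101.46 MHz

Frequencies that alias to 11.28 MHz are k·fs ± 11.28 MHz for integer k ≥ 0.
k=0: 11.28 MHz.
k=1: 26.3 MHz, 48.86 MHz.
k=2: 63.88 MHz, 86.44 MHz.
k=3: 101.46 MHz, 124.02 MHz.
k=4: 139.04 MHz, 161.6 MHz.
Within [43.4 MHz, 102.32 MHz]: 48.86 MHz, 63.88 MHz, 86.44 MHz, 101.46 MHz.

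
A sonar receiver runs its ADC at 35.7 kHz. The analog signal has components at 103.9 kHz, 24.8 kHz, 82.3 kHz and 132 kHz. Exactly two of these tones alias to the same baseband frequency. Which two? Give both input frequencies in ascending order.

fs/2 = 17.85 kHz.
103.9 kHz mod fs = 32.5 kHz.
32.5 kHz > fs/2 = 17.85 kHz, folds to fs − 32.5 kHz = 3.2 kHz.
24.8 kHz > fs/2 = 17.85 kHz, folds to fs − 24.8 kHz = 10.9 kHz.
82.3 kHz mod fs = 10.9 kHz.
10.9 kHz ≤ fs/2 = 17.85 kHz, appears at 10.9 kHz.
132 kHz mod fs = 24.9 kHz.
24.9 kHz > fs/2 = 17.85 kHz, folds to fs − 24.9 kHz = 10.8 kHz.
24.8 kHz and 82.3 kHz both map to 10.9 kHz.

24.8 kHz, 82.3 kHz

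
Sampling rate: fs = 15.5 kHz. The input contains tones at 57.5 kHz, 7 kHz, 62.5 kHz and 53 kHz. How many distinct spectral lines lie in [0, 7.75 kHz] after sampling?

fs/2 = 7.75 kHz.
57.5 kHz mod fs = 11 kHz.
11 kHz > fs/2 = 7.75 kHz, folds to fs − 11 kHz = 4.5 kHz.
7 kHz ≤ fs/2 = 7.75 kHz, passes unchanged.
62.5 kHz mod fs = 0.5 kHz.
0.5 kHz ≤ fs/2 = 7.75 kHz, appears at 0.5 kHz.
53 kHz mod fs = 6.5 kHz.
6.5 kHz ≤ fs/2 = 7.75 kHz, appears at 6.5 kHz.
Distinct values: {0.5 kHz, 4.5 kHz, 6.5 kHz, 7 kHz} → 4.

4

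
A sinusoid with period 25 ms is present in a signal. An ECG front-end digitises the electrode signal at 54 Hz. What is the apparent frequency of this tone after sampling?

T = 25 ms → f = 1/T = 40 Hz.
40 Hz > fs/2 = 27 Hz, folds to fs − 40 Hz = 14 Hz.

14 Hz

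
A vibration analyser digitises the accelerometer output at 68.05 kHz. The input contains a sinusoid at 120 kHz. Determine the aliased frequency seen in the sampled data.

120 kHz mod fs = 51.95 kHz.
51.95 kHz > fs/2 = 34.025 kHz, folds to fs − 51.95 kHz = 16.1 kHz.

16.1 kHz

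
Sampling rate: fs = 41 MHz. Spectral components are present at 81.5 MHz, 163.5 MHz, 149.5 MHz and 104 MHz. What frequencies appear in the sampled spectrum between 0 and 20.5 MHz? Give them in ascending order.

fs/2 = 20.5 MHz.
81.5 MHz mod fs = 40.5 MHz.
40.5 MHz > fs/2 = 20.5 MHz, folds to fs − 40.5 MHz = 0.5 MHz.
163.5 MHz mod fs = 40.5 MHz.
40.5 MHz > fs/2 = 20.5 MHz, folds to fs − 40.5 MHz = 0.5 MHz.
149.5 MHz mod fs = 26.5 MHz.
26.5 MHz > fs/2 = 20.5 MHz, folds to fs − 26.5 MHz = 14.5 MHz.
104 MHz mod fs = 22 MHz.
22 MHz > fs/2 = 20.5 MHz, folds to fs − 22 MHz = 19 MHz.
Distinct values: {0.5 MHz, 14.5 MHz, 19 MHz}.

0.5 MHz, 14.5 MHz, 19 MHz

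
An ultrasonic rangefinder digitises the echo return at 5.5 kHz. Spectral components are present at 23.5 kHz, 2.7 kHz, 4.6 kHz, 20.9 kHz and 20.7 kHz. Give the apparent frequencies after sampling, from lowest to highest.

fs/2 = 2.75 kHz.
23.5 kHz mod fs = 1.5 kHz.
1.5 kHz ≤ fs/2 = 2.75 kHz, appears at 1.5 kHz.
2.7 kHz ≤ fs/2 = 2.75 kHz, passes unchanged.
4.6 kHz > fs/2 = 2.75 kHz, folds to fs − 4.6 kHz = 0.9 kHz.
20.9 kHz mod fs = 4.4 kHz.
4.4 kHz > fs/2 = 2.75 kHz, folds to fs − 4.4 kHz = 1.1 kHz.
20.7 kHz mod fs = 4.2 kHz.
4.2 kHz > fs/2 = 2.75 kHz, folds to fs − 4.2 kHz = 1.3 kHz.
Distinct values: {0.9 kHz, 1.1 kHz, 1.3 kHz, 1.5 kHz, 2.7 kHz}.

0.9 kHz, 1.1 kHz, 1.3 kHz, 1.5 kHz, 2.7 kHz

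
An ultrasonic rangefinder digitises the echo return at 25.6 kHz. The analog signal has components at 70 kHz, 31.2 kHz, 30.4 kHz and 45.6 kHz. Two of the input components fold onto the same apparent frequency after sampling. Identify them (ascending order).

31.2 kHz, 45.6 kHz

fs/2 = 12.8 kHz.
70 kHz mod fs = 18.8 kHz.
18.8 kHz > fs/2 = 12.8 kHz, folds to fs − 18.8 kHz = 6.8 kHz.
31.2 kHz mod fs = 5.6 kHz.
5.6 kHz ≤ fs/2 = 12.8 kHz, appears at 5.6 kHz.
30.4 kHz mod fs = 4.8 kHz.
4.8 kHz ≤ fs/2 = 12.8 kHz, appears at 4.8 kHz.
45.6 kHz mod fs = 20 kHz.
20 kHz > fs/2 = 12.8 kHz, folds to fs − 20 kHz = 5.6 kHz.
31.2 kHz and 45.6 kHz both map to 5.6 kHz.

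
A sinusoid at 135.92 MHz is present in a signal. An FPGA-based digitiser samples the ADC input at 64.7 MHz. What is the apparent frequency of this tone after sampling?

135.92 MHz mod fs = 6.52 MHz.
6.52 MHz ≤ fs/2 = 32.35 MHz, appears at 6.52 MHz.

6.52 MHz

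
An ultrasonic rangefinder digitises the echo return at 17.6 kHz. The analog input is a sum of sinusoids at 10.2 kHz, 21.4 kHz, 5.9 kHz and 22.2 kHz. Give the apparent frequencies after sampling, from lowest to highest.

fs/2 = 8.8 kHz.
10.2 kHz > fs/2 = 8.8 kHz, folds to fs − 10.2 kHz = 7.4 kHz.
21.4 kHz mod fs = 3.8 kHz.
3.8 kHz ≤ fs/2 = 8.8 kHz, appears at 3.8 kHz.
5.9 kHz ≤ fs/2 = 8.8 kHz, passes unchanged.
22.2 kHz mod fs = 4.6 kHz.
4.6 kHz ≤ fs/2 = 8.8 kHz, appears at 4.6 kHz.
Distinct values: {3.8 kHz, 4.6 kHz, 5.9 kHz, 7.4 kHz}.

3.8 kHz, 4.6 kHz, 5.9 kHz, 7.4 kHz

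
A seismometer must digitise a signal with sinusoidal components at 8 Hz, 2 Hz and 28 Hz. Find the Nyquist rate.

56 Hz

Highest-frequency component: 28 Hz.
Nyquist rate = 2 × 28 Hz = 56 Hz.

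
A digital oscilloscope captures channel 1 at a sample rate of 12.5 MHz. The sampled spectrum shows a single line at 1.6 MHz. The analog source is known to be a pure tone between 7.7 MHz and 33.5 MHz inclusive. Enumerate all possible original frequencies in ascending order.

Frequencies that alias to 1.6 MHz are k·fs ± 1.6 MHz for integer k ≥ 0.
k=0: 1.6 MHz.
k=1: 10.9 MHz, 14.1 MHz.
k=2: 23.4 MHz, 26.6 MHz.
k=3: 35.9 MHz, 39.1 MHz.
Within [7.7 MHz, 33.5 MHz]: 10.9 MHz, 14.1 MHz, 23.4 MHz, 26.6 MHz.

10.9 MHz, 14.1 MHz, 23.4 MHz, 26.6 MHz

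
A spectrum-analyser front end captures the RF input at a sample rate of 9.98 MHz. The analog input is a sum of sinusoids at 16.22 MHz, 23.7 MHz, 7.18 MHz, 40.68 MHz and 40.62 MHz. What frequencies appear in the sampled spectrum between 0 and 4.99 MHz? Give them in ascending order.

fs/2 = 4.99 MHz.
16.22 MHz mod fs = 6.24 MHz.
6.24 MHz > fs/2 = 4.99 MHz, folds to fs − 6.24 MHz = 3.74 MHz.
23.7 MHz mod fs = 3.74 MHz.
3.74 MHz ≤ fs/2 = 4.99 MHz, appears at 3.74 MHz.
7.18 MHz > fs/2 = 4.99 MHz, folds to fs − 7.18 MHz = 2.8 MHz.
40.68 MHz mod fs = 0.76 MHz.
0.76 MHz ≤ fs/2 = 4.99 MHz, appears at 0.76 MHz.
40.62 MHz mod fs = 0.7 MHz.
0.7 MHz ≤ fs/2 = 4.99 MHz, appears at 0.7 MHz.
Distinct values: {0.7 MHz, 0.76 MHz, 2.8 MHz, 3.74 MHz}.

0.7 MHz, 0.76 MHz, 2.8 MHz, 3.74 MHz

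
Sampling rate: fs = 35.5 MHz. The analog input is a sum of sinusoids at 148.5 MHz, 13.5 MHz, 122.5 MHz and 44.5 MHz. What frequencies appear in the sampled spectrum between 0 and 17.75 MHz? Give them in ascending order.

6.5 MHz, 9 MHz, 13.5 MHz, 16 MHz

fs/2 = 17.75 MHz.
148.5 MHz mod fs = 6.5 MHz.
6.5 MHz ≤ fs/2 = 17.75 MHz, appears at 6.5 MHz.
13.5 MHz ≤ fs/2 = 17.75 MHz, passes unchanged.
122.5 MHz mod fs = 16 MHz.
16 MHz ≤ fs/2 = 17.75 MHz, appears at 16 MHz.
44.5 MHz mod fs = 9 MHz.
9 MHz ≤ fs/2 = 17.75 MHz, appears at 9 MHz.
Distinct values: {6.5 MHz, 9 MHz, 13.5 MHz, 16 MHz}.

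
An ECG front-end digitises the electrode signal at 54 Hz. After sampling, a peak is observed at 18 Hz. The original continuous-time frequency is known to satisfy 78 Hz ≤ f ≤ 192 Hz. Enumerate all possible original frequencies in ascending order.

Frequencies that alias to 18 Hz are k·fs ± 18 Hz for integer k ≥ 0.
k=0: 18 Hz.
k=1: 36 Hz, 72 Hz.
k=2: 90 Hz, 126 Hz.
k=3: 144 Hz, 180 Hz.
k=4: 198 Hz, 234 Hz.
Within [78 Hz, 192 Hz]: 90 Hz, 126 Hz, 144 Hz, 180 Hz.

90 Hz, 126 Hz, 144 Hz, 180 Hz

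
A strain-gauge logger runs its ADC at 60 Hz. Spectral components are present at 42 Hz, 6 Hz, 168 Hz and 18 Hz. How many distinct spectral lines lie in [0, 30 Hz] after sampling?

3

fs/2 = 30 Hz.
42 Hz > fs/2 = 30 Hz, folds to fs − 42 Hz = 18 Hz.
6 Hz ≤ fs/2 = 30 Hz, passes unchanged.
168 Hz mod fs = 48 Hz.
48 Hz > fs/2 = 30 Hz, folds to fs − 48 Hz = 12 Hz.
18 Hz ≤ fs/2 = 30 Hz, passes unchanged.
Distinct values: {6 Hz, 12 Hz, 18 Hz} → 3.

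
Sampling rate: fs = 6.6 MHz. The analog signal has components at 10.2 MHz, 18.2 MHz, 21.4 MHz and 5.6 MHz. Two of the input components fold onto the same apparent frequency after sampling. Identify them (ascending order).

fs/2 = 3.3 MHz.
10.2 MHz mod fs = 3.6 MHz.
3.6 MHz > fs/2 = 3.3 MHz, folds to fs − 3.6 MHz = 3 MHz.
18.2 MHz mod fs = 5 MHz.
5 MHz > fs/2 = 3.3 MHz, folds to fs − 5 MHz = 1.6 MHz.
21.4 MHz mod fs = 1.6 MHz.
1.6 MHz ≤ fs/2 = 3.3 MHz, appears at 1.6 MHz.
5.6 MHz > fs/2 = 3.3 MHz, folds to fs − 5.6 MHz = 1 MHz.
18.2 MHz and 21.4 MHz both map to 1.6 MHz.

18.2 MHz, 21.4 MHz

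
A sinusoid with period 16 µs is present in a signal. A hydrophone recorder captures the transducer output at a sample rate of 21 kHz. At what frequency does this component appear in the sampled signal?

0.5 kHz

T = 16 µs → f = 1/T = 62.5 kHz.
62.5 kHz mod fs = 20.5 kHz.
20.5 kHz > fs/2 = 10.5 kHz, folds to fs − 20.5 kHz = 0.5 kHz.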